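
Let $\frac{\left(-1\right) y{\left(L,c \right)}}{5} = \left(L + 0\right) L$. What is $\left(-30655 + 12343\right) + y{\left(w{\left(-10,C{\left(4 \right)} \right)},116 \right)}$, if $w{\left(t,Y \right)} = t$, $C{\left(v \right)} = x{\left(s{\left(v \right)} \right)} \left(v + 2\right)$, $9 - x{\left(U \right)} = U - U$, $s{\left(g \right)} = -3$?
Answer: $-18812$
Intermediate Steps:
$x{\left(U \right)} = 9$ ($x{\left(U \right)} = 9 - \left(U - U\right) = 9 - 0 = 9 + 0 = 9$)
$C{\left(v \right)} = 18 + 9 v$ ($C{\left(v \right)} = 9 \left(v + 2\right) = 9 \left(2 + v\right) = 18 + 9 v$)
$y{\left(L,c \right)} = - 5 L^{2}$ ($y{\left(L,c \right)} = - 5 \left(L + 0\right) L = - 5 L L = - 5 L^{2}$)
$\left(-30655 + 12343\right) + y{\left(w{\left(-10,C{\left(4 \right)} \right)},116 \right)} = \left(-30655 + 12343\right) - 5 \left(-10\right)^{2} = -18312 - 500 = -18812$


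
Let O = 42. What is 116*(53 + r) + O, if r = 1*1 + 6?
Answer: 7002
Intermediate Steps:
r = 7 (r = 1 + 6 = 7)
116*(53 + r) + O = 116*(53 + 7) + 42 = 116*60 + 42 = 6960 + 42 = 7002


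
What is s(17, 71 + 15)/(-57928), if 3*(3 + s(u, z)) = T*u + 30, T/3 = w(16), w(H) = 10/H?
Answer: -141/463424 ≈ -0.00030426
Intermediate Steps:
T = 15/8 (T = 3*(10/16) = 3*(10*(1/16)) = 3*(5/8) = 15/8 ≈ 1.8750)
s(u, z) = 7 + 5*u/8 (s(u, z) = -3 + (15*u/8 + 30)/3 = -3 + (30 + 15*u/8)/3 = -3 + (10 + 5*u/8) = 7 + 5*u/8)
s(17, 71 + 15)/(-57928) = (7 + (5/8)*17)/(-57928) = (7 + 85/8)*(-1/57928) = (141/8)*(-1/57928) = -141/463424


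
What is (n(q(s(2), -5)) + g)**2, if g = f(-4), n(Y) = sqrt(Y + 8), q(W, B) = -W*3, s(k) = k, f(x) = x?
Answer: (4 - sqrt(2))**2 ≈ 6.6863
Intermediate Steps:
q(W, B) = -3*W
n(Y) = sqrt(8 + Y)
g = -4
(n(q(s(2), -5)) + g)**2 = (sqrt(8 - 3*2) - 4)**2 = (sqrt(8 - 6) - 4)**2 = (sqrt(2) - 4)**2 = (-4 + sqrt(2))**2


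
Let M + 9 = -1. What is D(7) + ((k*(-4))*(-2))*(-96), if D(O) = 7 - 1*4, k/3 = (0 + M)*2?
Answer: 46083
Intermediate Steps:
M = -10 (M = -9 - 1 = -10)
k = -60 (k = 3*((0 - 10)*2) = 3*(-10*2) = 3*(-20) = -60)
D(O) = 3 (D(O) = 7 - 4 = 3)
D(7) + ((k*(-4))*(-2))*(-96) = 3 + (-60*(-4)*(-2))*(-96) = 3 + (240*(-2))*(-96) = 3 - 480*(-96) = 3 + 46080 = 46083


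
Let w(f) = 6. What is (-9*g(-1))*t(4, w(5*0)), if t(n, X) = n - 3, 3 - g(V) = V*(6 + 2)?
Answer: -99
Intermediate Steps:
g(V) = 3 - 8*V (g(V) = 3 - V*(6 + 2) = 3 - V*8 = 3 - 8*V)
t(n, X) = -3 + n
(-9*g(-1))*t(4, w(5*0)) = (-9*(3 - 8*(-1)))*(-3 + 4) = -9*(3 + 8)*1 = -9*11*1 = -99*1 = -99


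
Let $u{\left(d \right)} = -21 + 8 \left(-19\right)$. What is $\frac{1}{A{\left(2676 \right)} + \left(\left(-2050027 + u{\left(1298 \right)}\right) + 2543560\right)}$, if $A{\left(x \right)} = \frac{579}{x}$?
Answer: $\frac{892}{440077313} \approx 2.0269 \cdot 10^{-6}$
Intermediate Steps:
$u{\left(d \right)} = -173$ ($u{\left(d \right)} = -21 - 152 = -173$)
$\frac{1}{A{\left(2676 \right)} + \left(\left(-2050027 + u{\left(1298 \right)}\right) + 2543560\right)} = \frac{1}{\frac{579}{2676} + \left(\left(-2050027 - 173\right) + 2543560\right)} = \frac{1}{579 \cdot \frac{1}{2676} + \left(-2050200 + 2543560\right)} = \frac{1}{\frac{193}{892} + 493360} = \frac{1}{\frac{440077313}{892}} = \frac{892}{440077313}$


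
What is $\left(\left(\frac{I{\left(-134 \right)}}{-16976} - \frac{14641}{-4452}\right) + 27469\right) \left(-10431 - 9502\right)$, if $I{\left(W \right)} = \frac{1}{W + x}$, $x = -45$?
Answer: $- \frac{1852043015349887761}{3382077552} \approx -5.4761 \cdot 10^{8}$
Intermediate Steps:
$I{\left(W \right)} = \frac{1}{-45 + W}$ ($I{\left(W \right)} = \frac{1}{W - 45} = \frac{1}{-45 + W}$)
$\left(\left(\frac{I{\left(-134 \right)}}{-16976} - \frac{14641}{-4452}\right) + 27469\right) \left(-10431 - 9502\right) = \left(\left(\frac{1}{\left(-45 - 134\right) \left(-16976\right)} - \frac{14641}{-4452}\right) + 27469\right) \left(-10431 - 9502\right) = \left(\left(\frac{1}{-179} \left(- \frac{1}{16976}\right) - - \frac{14641}{4452}\right) + 27469\right) \left(-19933\right) = \left(\left(\left(- \frac{1}{179}\right) \left(- \frac{1}{16976}\right) + \frac{14641}{4452}\right) + 27469\right) \left(-19933\right) = \left(\left(\frac{1}{3038704} + \frac{14641}{4452}\right) + 27469\right) \left(-19933\right) = \left(\frac{11122417429}{3382077552} + 27469\right) \left(-19933\right) = \frac{92913410693317}{3382077552} \left(-19933\right) = - \frac{1852043015349887761}{3382077552}$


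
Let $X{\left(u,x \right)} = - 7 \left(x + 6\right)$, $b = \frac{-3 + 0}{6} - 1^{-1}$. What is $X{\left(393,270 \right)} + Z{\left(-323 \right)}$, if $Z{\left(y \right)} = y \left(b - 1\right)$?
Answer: $- \frac{2249}{2} \approx -1124.5$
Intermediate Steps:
$b = - \frac{3}{2}$ ($b = \left(-3\right) \frac{1}{6} - 1 = - \frac{1}{2} - 1 = - \frac{3}{2} \approx -1.5$)
$X{\left(u,x \right)} = -42 - 7 x$ ($X{\left(u,x \right)} = - 7 \left(6 + x\right) = -42 - 7 x$)
$Z{\left(y \right)} = - \frac{5 y}{2}$ ($Z{\left(y \right)} = y \left(- \frac{3}{2} - 1\right) = y \left(- \frac{5}{2}\right) = - \frac{5 y}{2}$)
$X{\left(393,270 \right)} + Z{\left(-323 \right)} = \left(-42 - 1890\right) - - \frac{1615}{2} = \left(-42 - 1890\right) + \frac{1615}{2} = -1932 + \frac{1615}{2} = - \frac{2249}{2}$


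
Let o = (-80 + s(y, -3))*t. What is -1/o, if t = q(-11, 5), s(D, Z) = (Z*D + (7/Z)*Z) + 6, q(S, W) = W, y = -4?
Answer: 1/275 ≈ 0.0036364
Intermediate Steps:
s(D, Z) = 13 + D*Z (s(D, Z) = (D*Z + 7) + 6 = (7 + D*Z) + 6 = 13 + D*Z)
t = 5
o = -275 (o = (-80 + (13 - 4*(-3)))*5 = (-80 + (13 + 12))*5 = (-80 + 25)*5 = -55*5 = -275)
-1/o = -1/(-275) = -1*(-1/275) = 1/275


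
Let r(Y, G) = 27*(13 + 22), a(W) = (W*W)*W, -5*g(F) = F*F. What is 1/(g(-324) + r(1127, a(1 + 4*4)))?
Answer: -5/100251 ≈ -4.9875e-5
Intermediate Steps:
g(F) = -F²/5 (g(F) = -F*F/5 = -F²/5)
a(W) = W³ (a(W) = W²*W = W³)
r(Y, G) = 945 (r(Y, G) = 27*35 = 945)
1/(g(-324) + r(1127, a(1 + 4*4))) = 1/(-⅕*(-324)² + 945) = 1/(-⅕*104976 + 945) = 1/(-104976/5 + 945) = 1/(-100251/5) = -5/100251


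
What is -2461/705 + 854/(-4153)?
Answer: -10822603/2927865 ≈ -3.6964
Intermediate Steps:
-2461/705 + 854/(-4153) = -2461*1/705 + 854*(-1/4153) = -2461/705 - 854/4153 = -10822603/2927865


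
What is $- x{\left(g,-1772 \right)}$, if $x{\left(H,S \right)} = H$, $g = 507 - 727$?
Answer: $220$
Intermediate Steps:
$g = -220$ ($g = 507 - 727 = -220$)
$- x{\left(g,-1772 \right)} = \left(-1\right) \left(-220\right) = 220$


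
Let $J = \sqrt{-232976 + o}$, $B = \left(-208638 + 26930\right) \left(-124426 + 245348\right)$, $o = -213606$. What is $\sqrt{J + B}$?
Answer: $\sqrt{-21972494776 + i \sqrt{446582}} \approx 0.002 + 1.4823 \cdot 10^{5} i$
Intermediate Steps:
$B = -21972494776$ ($B = \left(-181708\right) 120922 = -21972494776$)
$J = i \sqrt{446582}$ ($J = \sqrt{-232976 - 213606} = \sqrt{-446582} = i \sqrt{446582} \approx 668.27 i$)
$\sqrt{J + B} = \sqrt{i \sqrt{446582} - 21972494776} = \sqrt{-21972494776 + i \sqrt{446582}}$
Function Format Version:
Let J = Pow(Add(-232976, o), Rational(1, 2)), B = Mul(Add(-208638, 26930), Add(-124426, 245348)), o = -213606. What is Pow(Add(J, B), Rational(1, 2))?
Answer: Pow(Add(-21972494776, Mul(I, Pow(446582, Rational(1, 2)))), Rational(1, 2)) ≈ Add(0.e-3, Mul(1.4823e+5, I))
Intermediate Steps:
B = -21972494776 (B = Mul(-181708, 120922) = -21972494776)
J = Mul(I, Pow(446582, Rational(1, 2))) (J = Pow(Add(-232976, -213606), Rational(1, 2)) = Pow(-446582, Rational(1, 2)) = Mul(I, Pow(446582, Rational(1, 2))) ≈ Mul(668.27, I))
Pow(Add(J, B), Rational(1, 2)) = Pow(Add(Mul(I, Pow(446582, Rational(1, 2))), -21972494776), Rational(1, 2)) = Pow(Add(-21972494776, Mul(I, Pow(446582, Rational(1, 2)))), Rational(1, 2))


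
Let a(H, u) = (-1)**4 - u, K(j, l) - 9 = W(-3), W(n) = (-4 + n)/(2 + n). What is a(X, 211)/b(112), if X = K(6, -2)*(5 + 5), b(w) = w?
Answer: -15/8 ≈ -1.8750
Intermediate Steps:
W(n) = (-4 + n)/(2 + n)
K(j, l) = 16 (K(j, l) = 9 + (-4 - 3)/(2 - 3) = 9 - 7/(-1) = 9 - 1*(-7) = 9 + 7 = 16)
X = 160 (X = 16*(5 + 5) = 16*10 = 160)
a(H, u) = 1 - u
a(X, 211)/b(112) = (1 - 1*211)/112 = (1 - 211)*(1/112) = -210*1/112 = -15/8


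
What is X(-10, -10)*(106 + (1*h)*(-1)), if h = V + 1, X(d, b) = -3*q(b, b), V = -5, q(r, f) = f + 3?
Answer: 2310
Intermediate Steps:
q(r, f) = 3 + f
X(d, b) = -9 - 3*b (X(d, b) = -3*(3 + b) = -9 - 3*b)
h = -4 (h = -5 + 1 = -4)
X(-10, -10)*(106 + (1*h)*(-1)) = (-9 - 3*(-10))*(106 + (1*(-4))*(-1)) = (-9 + 30)*(106 - 4*(-1)) = 21*(106 + 4) = 21*110 = 2310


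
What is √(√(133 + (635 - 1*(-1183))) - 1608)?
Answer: √(-1608 + √1951) ≈ 39.545*I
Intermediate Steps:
√(√(133 + (635 - 1*(-1183))) - 1608) = √(√(133 + (635 + 1183)) - 1608) = √(√(133 + 1818) - 1608) = √(√1951 - 1608) = √(-1608 + √1951)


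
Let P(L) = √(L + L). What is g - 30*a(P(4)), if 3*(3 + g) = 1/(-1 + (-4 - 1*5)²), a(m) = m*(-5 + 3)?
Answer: -719/240 + 120*√2 ≈ 166.71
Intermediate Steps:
P(L) = √2*√L (P(L) = √(2*L) = √2*√L)
a(m) = -2*m (a(m) = m*(-2) = -2*m)
g = -719/240 (g = -3 + 1/(3*(-1 + (-4 - 1*5)²)) = -3 + 1/(3*(-1 + (-4 - 5)²)) = -3 + 1/(3*(-1 + (-9)²)) = -3 + 1/(3*(-1 + 81)) = -3 + (⅓)/80 = -3 + (⅓)*(1/80) = -3 + 1/240 = -719/240 ≈ -2.9958)
g - 30*a(P(4)) = -719/240 - (-60)*√2*√4 = -719/240 - (-60)*√2*2 = -719/240 - (-60)*2*√2 = -719/240 - (-120)*√2 = -719/240 + 120*√2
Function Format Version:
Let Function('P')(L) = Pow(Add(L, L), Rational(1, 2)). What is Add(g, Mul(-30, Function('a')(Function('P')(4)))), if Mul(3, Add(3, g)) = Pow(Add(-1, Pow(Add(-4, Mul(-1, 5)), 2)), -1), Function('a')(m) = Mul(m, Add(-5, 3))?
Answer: Add(Rational(-719, 240), Mul(120, Pow(2, Rational(1, 2)))) ≈ 166.71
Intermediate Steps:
Function('P')(L) = Mul(Pow(2, Rational(1, 2)), Pow(L, Rational(1, 2))) (Function('P')(L) = Pow(Mul(2, L), Rational(1, 2)) = Mul(Pow(2, Rational(1, 2)), Pow(L, Rational(1, 2))))
Function('a')(m) = Mul(-2, m) (Function('a')(m) = Mul(m, -2) = Mul(-2, m))
g = Rational(-719, 240) (g = Add(-3, Mul(Rational(1, 3), Pow(Add(-1, Pow(Add(-4, Mul(-1, 5)), 2)), -1))) = Add(-3, Mul(Rational(1, 3), Pow(Add(-1, Pow(Add(-4, -5), 2)), -1))) = Add(-3, Mul(Rational(1, 3), Pow(Add(-1, Pow(-9, 2)), -1))) = Add(-3, Mul(Rational(1, 3), Pow(Add(-1, 81), -1))) = Add(-3, Mul(Rational(1, 3), Pow(80, -1))) = Add(-3, Mul(Rational(1, 3), Rational(1, 80))) = Add(-3, Rational(1, 240)) = Rational(-719, 240) ≈ -2.9958)
Add(g, Mul(-30, Function('a')(Function('P')(4)))) = Add(Rational(-719, 240), Mul(-30, Mul(-2, Mul(Pow(2, Rational(1, 2)), Pow(4, Rational(1, 2)))))) = Add(Rational(-719, 240), Mul(-30, Mul(-2, Mul(Pow(2, Rational(1, 2)), 2)))) = Add(Rational(-719, 240), Mul(-30, Mul(-2, Mul(2, Pow(2, Rational(1, 2)))))) = Add(Rational(-719, 240), Mul(-30, Mul(-4, Pow(2, Rational(1, 2))))) = Add(Rational(-719, 240), Mul(120, Pow(2, Rational(1, 2))))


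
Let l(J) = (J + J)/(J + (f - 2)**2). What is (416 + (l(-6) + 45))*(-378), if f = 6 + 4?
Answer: -5051214/29 ≈ -1.7418e+5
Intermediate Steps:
f = 10
l(J) = 2*J/(64 + J) (l(J) = (J + J)/(J + (10 - 2)**2) = (2*J)/(J + 8**2) = (2*J)/(J + 64) = (2*J)/(64 + J) = 2*J/(64 + J))
(416 + (l(-6) + 45))*(-378) = (416 + (2*(-6)/(64 - 6) + 45))*(-378) = (416 + (2*(-6)/58 + 45))*(-378) = (416 + (2*(-6)*(1/58) + 45))*(-378) = (416 + (-6/29 + 45))*(-378) = (416 + 1299/29)*(-378) = (13363/29)*(-378) = -5051214/29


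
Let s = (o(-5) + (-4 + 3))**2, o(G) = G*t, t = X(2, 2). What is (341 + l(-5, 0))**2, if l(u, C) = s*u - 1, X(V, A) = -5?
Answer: 6451600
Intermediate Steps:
t = -5
o(G) = -5*G (o(G) = G*(-5) = -5*G)
s = 576 (s = (-5*(-5) + (-4 + 3))**2 = (25 - 1)**2 = 24**2 = 576)
l(u, C) = -1 + 576*u (l(u, C) = 576*u - 1 = -1 + 576*u)
(341 + l(-5, 0))**2 = (341 + (-1 + 576*(-5)))**2 = (341 + (-1 - 2880))**2 = (341 - 2881)**2 = (-2540)**2 = 6451600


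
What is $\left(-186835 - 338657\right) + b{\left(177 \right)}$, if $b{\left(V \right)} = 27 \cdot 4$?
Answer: $-525384$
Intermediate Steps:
$b{\left(V \right)} = 108$
$\left(-186835 - 338657\right) + b{\left(177 \right)} = \left(-186835 - 338657\right) + 108 = -525492 + 108 = -525384$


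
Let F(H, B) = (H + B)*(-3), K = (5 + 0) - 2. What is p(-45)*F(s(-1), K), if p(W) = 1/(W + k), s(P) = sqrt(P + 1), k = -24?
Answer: 3/23 ≈ 0.13043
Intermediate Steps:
K = 3 (K = 5 - 2 = 3)
s(P) = sqrt(1 + P)
F(H, B) = -3*B - 3*H (F(H, B) = (B + H)*(-3) = -3*B - 3*H)
p(W) = 1/(-24 + W) (p(W) = 1/(W - 24) = 1/(-24 + W))
p(-45)*F(s(-1), K) = (-3*3 - 3*sqrt(1 - 1))/(-24 - 45) = (-9 - 3*sqrt(0))/(-69) = -(-9 - 3*0)/69 = -(-9 + 0)/69 = -1/69*(-9) = 3/23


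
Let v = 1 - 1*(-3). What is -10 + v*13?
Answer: 42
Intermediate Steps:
v = 4 (v = 1 + 3 = 4)
-10 + v*13 = -10 + 4*13 = -10 + 52 = 42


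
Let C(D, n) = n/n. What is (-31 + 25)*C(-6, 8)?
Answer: -6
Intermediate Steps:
C(D, n) = 1
(-31 + 25)*C(-6, 8) = (-31 + 25)*1 = -6*1 = -6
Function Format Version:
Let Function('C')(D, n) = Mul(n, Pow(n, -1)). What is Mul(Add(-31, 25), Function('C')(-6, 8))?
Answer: -6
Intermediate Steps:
Function('C')(D, n) = 1
Mul(Add(-31, 25), Function('C')(-6, 8)) = Mul(Add(-31, 25), 1) = Mul(-6, 1) = -6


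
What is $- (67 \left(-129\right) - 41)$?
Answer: $8684$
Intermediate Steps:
$- (67 \left(-129\right) - 41) = - (-8643 - 41) = \left(-1\right) \left(-8684\right) = 8684$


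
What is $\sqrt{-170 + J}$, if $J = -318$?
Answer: $2 i \sqrt{122} \approx 22.091 i$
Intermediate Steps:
$\sqrt{-170 + J} = \sqrt{-170 - 318} = \sqrt{-488} = 2 i \sqrt{122}$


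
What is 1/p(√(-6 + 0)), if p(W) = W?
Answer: -I*√6/6 ≈ -0.40825*I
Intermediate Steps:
1/p(√(-6 + 0)) = 1/(√(-6 + 0)) = 1/(√(-6)) = 1/(I*√6) = -I*√6/6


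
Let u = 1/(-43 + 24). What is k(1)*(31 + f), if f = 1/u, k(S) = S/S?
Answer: 12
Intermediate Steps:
u = -1/19 (u = 1/(-19) = -1/19 ≈ -0.052632)
k(S) = 1
f = -19 (f = 1/(-1/19) = -19)
k(1)*(31 + f) = 1*(31 - 19) = 1*12 = 12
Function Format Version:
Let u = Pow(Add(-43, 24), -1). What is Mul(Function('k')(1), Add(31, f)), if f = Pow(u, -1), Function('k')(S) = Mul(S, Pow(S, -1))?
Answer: 12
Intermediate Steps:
u = Rational(-1, 19) (u = Pow(-19, -1) = Rational(-1, 19) ≈ -0.052632)
Function('k')(S) = 1
f = -19 (f = Pow(Rational(-1, 19), -1) = -19)
Mul(Function('k')(1), Add(31, f)) = Mul(1, Add(31, -19)) = Mul(1, 12) = 12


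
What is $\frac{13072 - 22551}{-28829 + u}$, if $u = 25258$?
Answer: $\frac{9479}{3571} \approx 2.6544$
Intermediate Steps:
$\frac{13072 - 22551}{-28829 + u} = \frac{13072 - 22551}{-28829 + 25258} = - \frac{9479}{-3571} = \left(-9479\right) \left(- \frac{1}{3571}\right) = \frac{9479}{3571}$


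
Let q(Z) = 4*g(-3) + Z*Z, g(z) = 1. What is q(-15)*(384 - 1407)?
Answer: -234267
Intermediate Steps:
q(Z) = 4 + Z² (q(Z) = 4*1 + Z*Z = 4 + Z²)
q(-15)*(384 - 1407) = (4 + (-15)²)*(384 - 1407) = (4 + 225)*(-1023) = 229*(-1023) = -234267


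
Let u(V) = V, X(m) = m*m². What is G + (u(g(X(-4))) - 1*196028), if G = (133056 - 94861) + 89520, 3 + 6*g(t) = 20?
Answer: -409861/6 ≈ -68310.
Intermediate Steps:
X(m) = m³
g(t) = 17/6 (g(t) = -½ + (⅙)*20 = -½ + 10/3 = 17/6)
G = 127715 (G = 38195 + 89520 = 127715)
G + (u(g(X(-4))) - 1*196028) = 127715 + (17/6 - 1*196028) = 127715 + (17/6 - 196028) = 127715 - 1176151/6 = -409861/6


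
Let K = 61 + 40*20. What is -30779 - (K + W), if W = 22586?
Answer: -54226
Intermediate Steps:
K = 861 (K = 61 + 800 = 861)
-30779 - (K + W) = -30779 - (861 + 22586) = -30779 - 1*23447 = -30779 - 23447 = -54226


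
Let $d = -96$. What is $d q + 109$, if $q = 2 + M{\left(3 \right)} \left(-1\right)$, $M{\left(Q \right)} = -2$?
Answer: $-275$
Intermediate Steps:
$q = 4$ ($q = 2 - -2 = 2 + 2 = 4$)
$d q + 109 = \left(-96\right) 4 + 109 = -384 + 109 = -275$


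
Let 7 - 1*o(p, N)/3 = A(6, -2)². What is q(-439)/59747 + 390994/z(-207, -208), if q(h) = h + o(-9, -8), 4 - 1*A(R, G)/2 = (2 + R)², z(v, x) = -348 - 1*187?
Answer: -23384054148/31964645 ≈ -731.56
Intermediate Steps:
z(v, x) = -535 (z(v, x) = -348 - 187 = -535)
A(R, G) = 8 - 2*(2 + R)²
o(p, N) = -43179 (o(p, N) = 21 - 3*(8 - 2*(2 + 6)²)² = 21 - 3*(8 - 2*8²)² = 21 - 3*(8 - 2*64)² = 21 - 3*(8 - 128)² = 21 - 3*(-120)² = 21 - 3*14400 = 21 - 43200 = -43179)
q(h) = -43179 + h (q(h) = h - 43179 = -43179 + h)
q(-439)/59747 + 390994/z(-207, -208) = (-43179 - 439)/59747 + 390994/(-535) = -43618*1/59747 + 390994*(-1/535) = -43618/59747 - 390994/535 = -23384054148/31964645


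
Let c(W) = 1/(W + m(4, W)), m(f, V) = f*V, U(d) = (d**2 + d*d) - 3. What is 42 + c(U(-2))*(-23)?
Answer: 1027/25 ≈ 41.080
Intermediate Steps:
U(d) = -3 + 2*d**2 (U(d) = (d**2 + d**2) - 3 = 2*d**2 - 3 = -3 + 2*d**2)
m(f, V) = V*f
c(W) = 1/(5*W) (c(W) = 1/(W + W*4) = 1/(W + 4*W) = 1/(5*W))
42 + c(U(-2))*(-23) = 42 + (1/(5*(-3 + 2*(-2)**2)))*(-23) = 42 + (1/(5*(-3 + 2*4)))*(-23) = 42 + (1/(5*(-3 + 8)))*(-23) = 42 + ((1/5)/5)*(-23) = 42 + ((1/5)*(1/5))*(-23) = 42 + (1/25)*(-23) = 42 - 23/25 = 1027/25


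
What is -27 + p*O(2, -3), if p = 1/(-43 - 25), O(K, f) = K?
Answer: -919/34 ≈ -27.029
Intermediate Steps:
p = -1/68 (p = 1/(-68) = -1/68 ≈ -0.014706)
-27 + p*O(2, -3) = -27 - 1/68*2 = -27 - 1/34 = -919/34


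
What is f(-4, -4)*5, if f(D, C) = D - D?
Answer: 0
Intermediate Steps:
f(D, C) = 0
f(-4, -4)*5 = 0*5 = 0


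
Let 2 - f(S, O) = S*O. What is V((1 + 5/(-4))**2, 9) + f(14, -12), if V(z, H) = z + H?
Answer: 2865/16 ≈ 179.06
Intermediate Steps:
f(S, O) = 2 - O*S (f(S, O) = 2 - S*O = 2 - O*S)
V(z, H) = H + z
V((1 + 5/(-4))**2, 9) + f(14, -12) = (9 + (1 + 5/(-4))**2) + (2 - 1*(-12)*14) = (9 + (1 + 5*(-1/4))**2) + (2 + 168) = (9 + (1 - 5/4)**2) + 170 = (9 + (-1/4)**2) + 170 = (9 + 1/16) + 170 = 145/16 + 170 = 2865/16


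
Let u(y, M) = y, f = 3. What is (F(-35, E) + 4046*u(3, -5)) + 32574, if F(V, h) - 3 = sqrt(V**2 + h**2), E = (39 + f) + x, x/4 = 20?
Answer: 44715 + sqrt(16109) ≈ 44842.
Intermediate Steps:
x = 80 (x = 4*20 = 80)
E = 122 (E = (39 + 3) + 80 = 42 + 80 = 122)
F(V, h) = 3 + sqrt(V**2 + h**2)
(F(-35, E) + 4046*u(3, -5)) + 32574 = ((3 + sqrt((-35)**2 + 122**2)) + 4046*3) + 32574 = ((3 + sqrt(1225 + 14884)) + 12138) + 32574 = ((3 + sqrt(16109)) + 12138) + 32574 = (12141 + sqrt(16109)) + 32574 = 44715 + sqrt(16109)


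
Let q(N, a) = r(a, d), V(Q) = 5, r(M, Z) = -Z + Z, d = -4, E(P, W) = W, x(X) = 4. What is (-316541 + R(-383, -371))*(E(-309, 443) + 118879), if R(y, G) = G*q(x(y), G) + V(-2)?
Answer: -37769708592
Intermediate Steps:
r(M, Z) = 0
q(N, a) = 0
R(y, G) = 5 (R(y, G) = G*0 + 5 = 0 + 5 = 5)
(-316541 + R(-383, -371))*(E(-309, 443) + 118879) = (-316541 + 5)*(443 + 118879) = -316536*119322 = -37769708592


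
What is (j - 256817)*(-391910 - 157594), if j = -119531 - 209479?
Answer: 321914279808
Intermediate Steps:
j = -329010
(j - 256817)*(-391910 - 157594) = (-329010 - 256817)*(-391910 - 157594) = -585827*(-549504) = 321914279808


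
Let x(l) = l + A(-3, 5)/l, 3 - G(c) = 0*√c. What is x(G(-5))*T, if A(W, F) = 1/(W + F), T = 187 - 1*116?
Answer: 1349/6 ≈ 224.83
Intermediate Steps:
T = 71 (T = 187 - 116 = 71)
A(W, F) = 1/(F + W)
G(c) = 3 (G(c) = 3 - 0*√c = 3 - 1*0 = 3 + 0 = 3)
x(l) = l + 1/(2*l) (x(l) = l + 1/((5 - 3)*l) = l + 1/(2*l))
x(G(-5))*T = (3 + (½)/3)*71 = (3 + (½)*(⅓))*71 = (3 + ⅙)*71 = (19/6)*71 = 1349/6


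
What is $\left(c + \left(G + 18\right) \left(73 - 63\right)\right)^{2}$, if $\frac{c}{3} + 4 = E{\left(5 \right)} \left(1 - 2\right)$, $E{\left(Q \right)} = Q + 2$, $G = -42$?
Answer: $74529$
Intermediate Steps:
$E{\left(Q \right)} = 2 + Q$
$c = -33$ ($c = -12 + 3 \left(2 + 5\right) \left(1 - 2\right) = -12 + 3 \cdot 7 \left(-1\right) = -12 + 3 \left(-7\right) = -12 - 21 = -33$)
$\left(c + \left(G + 18\right) \left(73 - 63\right)\right)^{2} = \left(-33 + \left(-42 + 18\right) \left(73 - 63\right)\right)^{2} = \left(-33 - 240\right)^{2} = \left(-273\right)^{2} = 74529$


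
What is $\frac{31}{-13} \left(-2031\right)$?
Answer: $\frac{62961}{13} \approx 4843.2$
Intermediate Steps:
$\frac{31}{-13} \left(-2031\right) = 31 \left(- \frac{1}{13}\right) \left(-2031\right) = \left(- \frac{31}{13}\right) \left(-2031\right) = \frac{62961}{13}$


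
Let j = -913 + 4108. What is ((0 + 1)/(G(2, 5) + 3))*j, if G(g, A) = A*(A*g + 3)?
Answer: 3195/68 ≈ 46.985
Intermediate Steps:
j = 3195
G(g, A) = A*(3 + A*g)
((0 + 1)/(G(2, 5) + 3))*j = ((0 + 1)/(5*(3 + 5*2) + 3))*3195 = (1/(5*(3 + 10) + 3))*3195 = (1/(5*13 + 3))*3195 = (1/(65 + 3))*3195 = (1/68)*3195 = 3195/68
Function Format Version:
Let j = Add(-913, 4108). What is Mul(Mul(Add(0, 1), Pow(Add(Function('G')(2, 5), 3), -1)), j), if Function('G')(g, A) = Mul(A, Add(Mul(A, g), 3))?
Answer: Rational(3195, 68) ≈ 46.985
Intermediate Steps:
j = 3195
Function('G')(g, A) = Mul(A, Add(3, Mul(A, g)))
Mul(Mul(Add(0, 1), Pow(Add(Function('G')(2, 5), 3), -1)), j) = Mul(Mul(Add(0, 1), Pow(Add(Mul(5, Add(3, Mul(5, 2))), 3), -1)), 3195) = Mul(Mul(1, Pow(Add(Mul(5, Add(3, 10)), 3), -1)), 3195) = Mul(Mul(1, Pow(Add(Mul(5, 13), 3), -1)), 3195) = Mul(Mul(1, Pow(Add(65, 3), -1)), 3195) = Mul(Mul(1, Pow(68, -1)), 3195) = Mul(Mul(1, Rational(1, 68)), 3195) = Mul(Rational(1, 68), 3195) = Rational(3195, 68)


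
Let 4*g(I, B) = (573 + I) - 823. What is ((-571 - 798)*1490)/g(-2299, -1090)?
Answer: 8159240/2549 ≈ 3201.0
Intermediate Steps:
g(I, B) = -125/2 + I/4 (g(I, B) = ((573 + I) - 823)/4 = (-250 + I)/4 = -125/2 + I/4)
((-571 - 798)*1490)/g(-2299, -1090) = ((-571 - 798)*1490)/(-125/2 + (1/4)*(-2299)) = (-1369*1490)/(-125/2 - 2299/4) = -2039810/(-2549/4) = -2039810*(-4/2549) = 8159240/2549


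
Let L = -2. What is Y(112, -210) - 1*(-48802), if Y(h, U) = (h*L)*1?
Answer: 48578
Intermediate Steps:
Y(h, U) = -2*h (Y(h, U) = (h*(-2))*1 = -2*h*1 = -2*h)
Y(112, -210) - 1*(-48802) = -2*112 - 1*(-48802) = -224 + 48802 = 48578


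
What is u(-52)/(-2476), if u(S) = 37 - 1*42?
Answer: 5/2476 ≈ 0.0020194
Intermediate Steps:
u(S) = -5 (u(S) = 37 - 42 = -5)
u(-52)/(-2476) = -5/(-2476) = -5*(-1/2476) = 5/2476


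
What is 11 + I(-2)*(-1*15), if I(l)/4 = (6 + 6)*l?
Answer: 1451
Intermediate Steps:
I(l) = 48*l (I(l) = 4*((6 + 6)*l) = 4*(12*l) = 48*l)
11 + I(-2)*(-1*15) = 11 + (48*(-2))*(-1*15) = 11 - 96*(-15) = 11 + 1440 = 1451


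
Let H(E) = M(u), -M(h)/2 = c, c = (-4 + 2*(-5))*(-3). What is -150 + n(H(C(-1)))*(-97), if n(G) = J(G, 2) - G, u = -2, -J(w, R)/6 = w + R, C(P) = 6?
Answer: -56022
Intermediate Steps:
J(w, R) = -6*R - 6*w (J(w, R) = -6*(w + R) = -6*(R + w) = -6*R - 6*w)
c = 42 (c = (-4 - 10)*(-3) = -14*(-3) = 42)
M(h) = -84 (M(h) = -2*42 = -84)
H(E) = -84
n(G) = -12 - 7*G (n(G) = (-6*2 - 6*G) - G = (-12 - 6*G) - G = -12 - 7*G)
-150 + n(H(C(-1)))*(-97) = -150 + (-12 - 7*(-84))*(-97) = -150 + (-12 + 588)*(-97) = -150 + 576*(-97) = -150 - 55872 = -56022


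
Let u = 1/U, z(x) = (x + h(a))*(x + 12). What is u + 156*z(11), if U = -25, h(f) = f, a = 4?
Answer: 1345499/25 ≈ 53820.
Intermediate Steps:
z(x) = (4 + x)*(12 + x) (z(x) = (x + 4)*(x + 12) = (4 + x)*(12 + x))
u = -1/25 (u = 1/(-25) = -1/25 ≈ -0.040000)
u + 156*z(11) = -1/25 + 156*(48 + 11² + 16*11) = -1/25 + 156*(48 + 121 + 176) = -1/25 + 156*345 = -1/25 + 53820 = 1345499/25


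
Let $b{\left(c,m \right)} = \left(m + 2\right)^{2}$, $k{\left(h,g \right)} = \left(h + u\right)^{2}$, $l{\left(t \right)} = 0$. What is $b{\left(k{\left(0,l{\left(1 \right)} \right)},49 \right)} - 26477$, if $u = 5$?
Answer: $-23876$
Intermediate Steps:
$k{\left(h,g \right)} = \left(5 + h\right)^{2}$ ($k{\left(h,g \right)} = \left(h + 5\right)^{2} = \left(5 + h\right)^{2}$)
$b{\left(c,m \right)} = \left(2 + m\right)^{2}$
$b{\left(k{\left(0,l{\left(1 \right)} \right)},49 \right)} - 26477 = \left(2 + 49\right)^{2} - 26477 = 51^{2} - 26477 = 2601 - 26477 = -23876$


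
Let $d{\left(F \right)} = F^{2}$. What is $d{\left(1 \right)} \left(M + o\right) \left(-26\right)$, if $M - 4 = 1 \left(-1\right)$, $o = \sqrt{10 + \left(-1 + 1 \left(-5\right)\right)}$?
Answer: $-130$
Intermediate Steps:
$o = 2$ ($o = \sqrt{10 - 6} = \sqrt{4} = 2$)
$M = 3$ ($M = 4 + 1 \left(-1\right) = 4 - 1 = 3$)
$d{\left(1 \right)} \left(M + o\right) \left(-26\right) = 1^{2} \left(3 + 2\right) \left(-26\right) = 1 \cdot 5 \left(-26\right) = 1 \left(-130\right) = -130$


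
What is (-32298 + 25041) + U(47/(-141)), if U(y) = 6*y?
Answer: -7259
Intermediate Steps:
(-32298 + 25041) + U(47/(-141)) = (-32298 + 25041) + 6*(47/(-141)) = -7257 + 6*(47*(-1/141)) = -7257 + 6*(-⅓) = -7257 - 2 = -7259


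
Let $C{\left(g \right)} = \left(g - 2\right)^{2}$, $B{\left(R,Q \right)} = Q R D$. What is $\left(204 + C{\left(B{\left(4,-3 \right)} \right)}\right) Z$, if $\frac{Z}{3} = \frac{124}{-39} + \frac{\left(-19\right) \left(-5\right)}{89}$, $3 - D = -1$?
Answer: $- \frac{1524848}{89} \approx -17133.0$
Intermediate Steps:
$D = 4$ ($D = 3 - -1 = 3 + 1 = 4$)
$B{\left(R,Q \right)} = 4 Q R$ ($B{\left(R,Q \right)} = Q R 4 = 4 Q R$)
$C{\left(g \right)} = \left(-2 + g\right)^{2}$
$Z = - \frac{7331}{1157}$ ($Z = 3 \left(\frac{124}{-39} + \frac{\left(-19\right) \left(-5\right)}{89}\right) = 3 \left(124 \left(- \frac{1}{39}\right) + 95 \cdot \frac{1}{89}\right) = 3 \left(- \frac{124}{39} + \frac{95}{89}\right) = 3 \left(- \frac{7331}{3471}\right) = - \frac{7331}{1157} \approx -6.3362$)
$\left(204 + C{\left(B{\left(4,-3 \right)} \right)}\right) Z = \left(204 + \left(-2 + 4 \left(-3\right) 4\right)^{2}\right) \left(- \frac{7331}{1157}\right) = \left(204 + \left(-2 - 48\right)^{2}\right) \left(- \frac{7331}{1157}\right) = \left(204 + \left(-50\right)^{2}\right) \left(- \frac{7331}{1157}\right) = \left(204 + 2500\right) \left(- \frac{7331}{1157}\right) = 2704 \left(- \frac{7331}{1157}\right) = - \frac{1524848}{89}$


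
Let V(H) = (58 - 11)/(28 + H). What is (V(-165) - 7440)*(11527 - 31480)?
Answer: 20338631631/137 ≈ 1.4846e+8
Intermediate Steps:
V(H) = 47/(28 + H)
(V(-165) - 7440)*(11527 - 31480) = (47/(28 - 165) - 7440)*(11527 - 31480) = (47/(-137) - 7440)*(-19953) = (47*(-1/137) - 7440)*(-19953) = (-47/137 - 7440)*(-19953) = -1019327/137*(-19953) = 20338631631/137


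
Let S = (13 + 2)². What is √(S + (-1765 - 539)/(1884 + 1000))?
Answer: 3*√12949881/721 ≈ 14.973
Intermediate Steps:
S = 225 (S = 15² = 225)
√(S + (-1765 - 539)/(1884 + 1000)) = √(225 + (-1765 - 539)/(1884 + 1000)) = √(225 - 2304/2884) = √(225 - 2304*1/2884) = √(225 - 576/721) = √(161649/721) = 3*√12949881/721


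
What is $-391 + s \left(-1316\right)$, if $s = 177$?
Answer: $-233323$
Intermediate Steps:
$-391 + s \left(-1316\right) = -391 + 177 \left(-1316\right) = -391 - 232932 = -233323$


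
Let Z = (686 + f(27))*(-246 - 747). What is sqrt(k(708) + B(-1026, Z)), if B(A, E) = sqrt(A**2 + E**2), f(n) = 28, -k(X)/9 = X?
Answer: 3*sqrt(-708 + 2*sqrt(1551496570)) ≈ 838.23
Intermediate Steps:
k(X) = -9*X
Z = -709002 (Z = (686 + 28)*(-246 - 747) = 714*(-993) = -709002)
sqrt(k(708) + B(-1026, Z)) = sqrt(-9*708 + sqrt((-1026)**2 + (-709002)**2)) = sqrt(-6372 + sqrt(1052676 + 502683836004)) = sqrt(-6372 + sqrt(502684888680)) = sqrt(-6372 + 18*sqrt(1551496570))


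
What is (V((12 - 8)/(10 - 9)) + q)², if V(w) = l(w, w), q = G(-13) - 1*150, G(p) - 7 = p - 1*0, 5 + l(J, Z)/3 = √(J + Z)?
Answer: 29313 - 2052*√2 ≈ 26411.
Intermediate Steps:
l(J, Z) = -15 + 3*√(J + Z)
G(p) = 7 + p (G(p) = 7 + (p - 1*0) = 7 + (p + 0) = 7 + p)
q = -156 (q = (7 - 13) - 1*150 = -6 - 150 = -156)
V(w) = -15 + 3*√2*√w (V(w) = -15 + 3*√(w + w) = -15 + 3*√(2*w) = -15 + 3*(√2*√w) = -15 + 3*√2*√w)
(V((12 - 8)/(10 - 9)) + q)² = ((-15 + 3*√2*√((12 - 8)/(10 - 9))) - 156)² = ((-15 + 3*√2*√(4/1)) - 156)² = ((-15 + 3*√2*√(4*1)) - 156)² = ((-15 + 3*√2*√4) - 156)² = ((-15 + 3*√2*2) - 156)² = ((-15 + 6*√2) - 156)² = (-171 + 6*√2)²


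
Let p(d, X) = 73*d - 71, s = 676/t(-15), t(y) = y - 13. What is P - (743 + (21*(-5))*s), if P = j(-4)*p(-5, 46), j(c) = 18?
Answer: -11126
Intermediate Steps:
t(y) = -13 + y
s = -169/7 (s = 676/(-13 - 15) = 676/(-28) = 676*(-1/28) = -169/7 ≈ -24.143)
p(d, X) = -71 + 73*d
P = -7848 (P = 18*(-71 + 73*(-5)) = 18*(-71 - 365) = 18*(-436) = -7848)
P - (743 + (21*(-5))*s) = -7848 - (743 + (21*(-5))*(-169/7)) = -7848 - (743 - 105*(-169/7)) = -7848 - (743 + 2535) = -7848 - 1*3278 = -7848 - 3278 = -11126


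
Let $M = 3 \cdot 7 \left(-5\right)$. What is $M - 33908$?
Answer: $-34013$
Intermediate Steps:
$M = -105$ ($M = 21 \left(-5\right) = -105$)
$M - 33908 = -105 - 33908 = -34013$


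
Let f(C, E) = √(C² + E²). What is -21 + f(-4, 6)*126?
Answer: -21 + 252*√13 ≈ 887.60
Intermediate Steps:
-21 + f(-4, 6)*126 = -21 + √((-4)² + 6²)*126 = -21 + √(16 + 36)*126 = -21 + √52*126 = -21 + (2*√13)*126 = -21 + 252*√13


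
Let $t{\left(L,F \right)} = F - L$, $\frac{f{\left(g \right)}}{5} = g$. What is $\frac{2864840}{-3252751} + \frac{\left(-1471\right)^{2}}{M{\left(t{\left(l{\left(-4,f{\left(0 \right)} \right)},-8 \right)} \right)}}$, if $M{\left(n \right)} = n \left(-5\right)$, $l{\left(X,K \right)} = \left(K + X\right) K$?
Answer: $\frac{7038321382991}{130110040} \approx 54095.0$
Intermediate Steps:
$f{\left(g \right)} = 5 g$
$l{\left(X,K \right)} = K \left(K + X\right)$
$M{\left(n \right)} = - 5 n$
$\frac{2864840}{-3252751} + \frac{\left(-1471\right)^{2}}{M{\left(t{\left(l{\left(-4,f{\left(0 \right)} \right)},-8 \right)} \right)}} = \frac{2864840}{-3252751} + \frac{\left(-1471\right)^{2}}{\left(-5\right) \left(-8 - 5 \cdot 0 \left(5 \cdot 0 - 4\right)\right)} = 2864840 \left(- \frac{1}{3252751}\right) + \frac{2163841}{\left(-5\right) \left(-8 - 0 \left(0 - 4\right)\right)} = - \frac{2864840}{3252751} + \frac{2163841}{\left(-5\right) \left(-8 - 0 \left(-4\right)\right)} = - \frac{2864840}{3252751} + \frac{2163841}{\left(-5\right) \left(-8 - 0\right)} = - \frac{2864840}{3252751} + \frac{2163841}{\left(-5\right) \left(-8 + 0\right)} = - \frac{2864840}{3252751} + \frac{2163841}{\left(-5\right) \left(-8\right)} = - \frac{2864840}{3252751} + \frac{2163841}{40} = \frac{7038321382991}{130110040}$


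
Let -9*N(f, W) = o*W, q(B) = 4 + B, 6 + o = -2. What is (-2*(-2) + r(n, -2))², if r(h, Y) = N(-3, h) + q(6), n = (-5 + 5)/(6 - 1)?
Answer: 196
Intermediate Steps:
o = -8 (o = -6 - 2 = -8)
N(f, W) = 8*W/9 (N(f, W) = -(-8)*W/9 = 8*W/9)
n = 0 (n = 0/5 = 0*(⅕) = 0)
r(h, Y) = 10 + 8*h/9 (r(h, Y) = 8*h/9 + (4 + 6) = 8*h/9 + 10 = 10 + 8*h/9)
(-2*(-2) + r(n, -2))² = (-2*(-2) + (10 + (8/9)*0))² = (4 + (10 + 0))² = (4 + 10)² = 14² = 196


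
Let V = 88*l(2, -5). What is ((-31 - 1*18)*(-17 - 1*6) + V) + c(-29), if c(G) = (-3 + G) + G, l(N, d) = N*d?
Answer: 186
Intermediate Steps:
c(G) = -3 + 2*G
V = -880 (V = 88*(2*(-5)) = 88*(-10) = -880)
((-31 - 1*18)*(-17 - 1*6) + V) + c(-29) = ((-31 - 1*18)*(-17 - 1*6) - 880) + (-3 + 2*(-29)) = ((-31 - 18)*(-17 - 6) - 880) + (-3 - 58) = (-49*(-23) - 880) - 61 = (1127 - 880) - 61 = 247 - 61 = 186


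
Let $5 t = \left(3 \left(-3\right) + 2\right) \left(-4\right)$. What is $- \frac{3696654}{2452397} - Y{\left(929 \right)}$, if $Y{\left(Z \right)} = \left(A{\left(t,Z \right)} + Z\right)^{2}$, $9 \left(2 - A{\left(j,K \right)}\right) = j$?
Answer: $- \frac{4298680994890883}{4966103925} \approx -8.656 \cdot 10^{5}$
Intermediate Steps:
$t = \frac{28}{5}$ ($t = \frac{\left(3 \left(-3\right) + 2\right) \left(-4\right)}{5} = \frac{\left(-9 + 2\right) \left(-4\right)}{5} = \frac{\left(-7\right) \left(-4\right)}{5} = \frac{1}{5} \cdot 28 = \frac{28}{5} \approx 5.6$)
$A{\left(j,K \right)} = 2 - \frac{j}{9}$
$Y{\left(Z \right)} = \left(\frac{62}{45} + Z\right)^{2}$ ($Y{\left(Z \right)} = \left(\left(2 - \frac{28}{45}\right) + Z\right)^{2} = \left(\frac{62}{45} + Z\right)^{2}$)
$- \frac{3696654}{2452397} - Y{\left(929 \right)} = - \frac{3696654}{2452397} - \frac{\left(62 + 45 \cdot 929\right)^{2}}{2025} = \left(-3696654\right) \frac{1}{2452397} - \frac{\left(62 + 41805\right)^{2}}{2025} = - \frac{3696654}{2452397} - \frac{41867^{2}}{2025} = - \frac{3696654}{2452397} - \frac{1}{2025} \cdot 1752845689 = - \frac{3696654}{2452397} - \frac{1752845689}{2025} = - \frac{4298680994890883}{4966103925}$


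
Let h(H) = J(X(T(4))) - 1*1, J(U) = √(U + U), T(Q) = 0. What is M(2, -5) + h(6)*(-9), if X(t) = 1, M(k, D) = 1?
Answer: 10 - 9*√2 ≈ -2.7279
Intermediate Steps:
J(U) = √2*√U (J(U) = √(2*U) = √2*√U)
h(H) = -1 + √2 (h(H) = √2*√1 - 1*1 = √2*1 - 1 = √2 - 1 = -1 + √2)
M(2, -5) + h(6)*(-9) = 1 + (-1 + √2)*(-9) = 1 + (9 - 9*√2) = 10 - 9*√2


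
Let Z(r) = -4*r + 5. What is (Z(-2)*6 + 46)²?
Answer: 15376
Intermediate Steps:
Z(r) = 5 - 4*r
(Z(-2)*6 + 46)² = ((5 - 4*(-2))*6 + 46)² = ((5 + 8)*6 + 46)² = (13*6 + 46)² = (78 + 46)² = 124² = 15376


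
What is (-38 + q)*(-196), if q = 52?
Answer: -2744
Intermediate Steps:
(-38 + q)*(-196) = (-38 + 52)*(-196) = 14*(-196) = -2744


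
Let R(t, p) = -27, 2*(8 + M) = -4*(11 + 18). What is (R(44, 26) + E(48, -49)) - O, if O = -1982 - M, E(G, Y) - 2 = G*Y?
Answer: -461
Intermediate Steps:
E(G, Y) = 2 + G*Y
M = -66 (M = -8 + (-4*(11 + 18))/2 = -8 + (-4*29)/2 = -8 + (1/2)*(-116) = -8 - 58 = -66)
O = -1916 (O = -1982 - 1*(-66) = -1982 + 66 = -1916)
(R(44, 26) + E(48, -49)) - O = (-27 + (2 + 48*(-49))) - 1*(-1916) = (-27 + (2 - 2352)) + 1916 = (-27 - 2350) + 1916 = -2377 + 1916 = -461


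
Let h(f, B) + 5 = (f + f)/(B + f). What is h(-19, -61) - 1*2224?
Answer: -89141/40 ≈ -2228.5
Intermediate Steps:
h(f, B) = -5 + 2*f/(B + f) (h(f, B) = -5 + (f + f)/(B + f) = -5 + (2*f)/(B + f) = -5 + 2*f/(B + f))
h(-19, -61) - 1*2224 = (-5*(-61) - 3*(-19))/(-61 - 19) - 1*2224 = (305 + 57)/(-80) - 2224 = -1/80*362 - 2224 = -181/40 - 2224 = -89141/40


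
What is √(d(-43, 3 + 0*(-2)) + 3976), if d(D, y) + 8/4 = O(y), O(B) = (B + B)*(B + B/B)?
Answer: √3998 ≈ 63.230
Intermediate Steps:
O(B) = 2*B*(1 + B) (O(B) = (2*B)*(B + 1) = (2*B)*(1 + B) = 2*B*(1 + B))
d(D, y) = -2 + 2*y*(1 + y)
√(d(-43, 3 + 0*(-2)) + 3976) = √((-2 + 2*(3 + 0*(-2))*(1 + (3 + 0*(-2)))) + 3976) = √((-2 + 2*(3 + 0)*(1 + (3 + 0))) + 3976) = √((-2 + 2*3*(1 + 3)) + 3976) = √((-2 + 2*3*4) + 3976) = √((-2 + 24) + 3976) = √(22 + 3976) = √3998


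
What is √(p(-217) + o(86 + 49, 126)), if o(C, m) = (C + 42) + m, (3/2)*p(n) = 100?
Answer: √3327/3 ≈ 19.227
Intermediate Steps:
p(n) = 200/3 (p(n) = (⅔)*100 = 200/3)
o(C, m) = 42 + C + m (o(C, m) = (42 + C) + m = 42 + C + m)
√(p(-217) + o(86 + 49, 126)) = √(200/3 + (42 + (86 + 49) + 126)) = √(200/3 + (42 + 135 + 126)) = √(200/3 + 303) = √(1109/3) = √3327/3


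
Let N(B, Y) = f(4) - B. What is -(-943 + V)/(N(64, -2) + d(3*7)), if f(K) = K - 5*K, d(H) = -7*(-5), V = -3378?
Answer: -4321/45 ≈ -96.022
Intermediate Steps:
d(H) = 35
f(K) = -4*K
N(B, Y) = -16 - B (N(B, Y) = -4*4 - B = -16 - B)
-(-943 + V)/(N(64, -2) + d(3*7)) = -(-943 - 3378)/((-16 - 1*64) + 35) = -(-4321)/((-16 - 64) + 35) = -(-4321)/(-80 + 35) = -(-4321)/(-45) = -(-4321)*(-1)/45 = -1*4321/45 = -4321/45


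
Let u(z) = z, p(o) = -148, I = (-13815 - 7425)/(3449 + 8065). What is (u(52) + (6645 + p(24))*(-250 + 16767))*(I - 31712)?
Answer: -6530826044806868/1919 ≈ -3.4032e+12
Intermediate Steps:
I = -3540/1919 (I = -21240/11514 = -21240*1/11514 = -3540/1919 ≈ -1.8447)
(u(52) + (6645 + p(24))*(-250 + 16767))*(I - 31712) = (52 + (6645 - 148)*(-250 + 16767))*(-3540/1919 - 31712) = (52 + 6497*16517)*(-60858868/1919) = (52 + 107310949)*(-60858868/1919) = 107311001*(-60858868/1919) = -6530826044806868/1919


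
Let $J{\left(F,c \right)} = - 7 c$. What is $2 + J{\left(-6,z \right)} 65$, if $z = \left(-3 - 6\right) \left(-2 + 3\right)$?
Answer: $4097$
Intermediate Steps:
$z = -9$ ($z = \left(-9\right) 1 = -9$)
$2 + J{\left(-6,z \right)} 65 = 2 + \left(-7\right) \left(-9\right) 65 = 2 + 63 \cdot 65 = 2 + 4095 = 4097$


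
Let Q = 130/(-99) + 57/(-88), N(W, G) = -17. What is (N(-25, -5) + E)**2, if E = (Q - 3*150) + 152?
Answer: 63017567089/627264 ≈ 1.0046e+5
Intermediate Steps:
Q = -1553/792 (Q = 130*(-1/99) + 57*(-1/88) = -130/99 - 57/88 = -1553/792 ≈ -1.9609)
E = -237569/792 (E = (-1553/792 - 3*150) + 152 = (-1553/792 - 450) + 152 = -357953/792 + 152 = -237569/792 ≈ -299.96)
(N(-25, -5) + E)**2 = (-17 - 237569/792)**2 = (-251033/792)**2 = 63017567089/627264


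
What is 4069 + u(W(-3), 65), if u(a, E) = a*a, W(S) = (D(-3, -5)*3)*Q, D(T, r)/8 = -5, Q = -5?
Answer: 364069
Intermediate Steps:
D(T, r) = -40 (D(T, r) = 8*(-5) = -40)
W(S) = 600 (W(S) = -40*3*(-5) = -120*(-5) = 600)
u(a, E) = a**2
4069 + u(W(-3), 65) = 4069 + 600**2 = 4069 + 360000 = 364069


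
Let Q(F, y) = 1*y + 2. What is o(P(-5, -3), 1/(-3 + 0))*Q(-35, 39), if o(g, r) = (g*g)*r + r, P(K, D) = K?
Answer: -1066/3 ≈ -355.33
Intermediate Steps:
Q(F, y) = 2 + y (Q(F, y) = y + 2 = 2 + y)
o(g, r) = r + r*g² (o(g, r) = g²*r + r = r*g² + r = r + r*g²)
o(P(-5, -3), 1/(-3 + 0))*Q(-35, 39) = ((1 + (-5)²)/(-3 + 0))*(2 + 39) = ((1 + 25)/(-3))*41 = -⅓*26*41 = -26/3*41 = -1066/3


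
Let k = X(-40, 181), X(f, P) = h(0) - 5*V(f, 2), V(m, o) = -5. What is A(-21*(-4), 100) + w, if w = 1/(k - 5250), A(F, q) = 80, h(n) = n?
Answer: 417999/5225 ≈ 80.000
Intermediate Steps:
X(f, P) = 25 (X(f, P) = 0 - 5*(-5) = 0 + 25 = 25)
k = 25
w = -1/5225 (w = 1/(25 - 5250) = 1/(-5225) = -1/5225 ≈ -0.00019139)
A(-21*(-4), 100) + w = 80 - 1/5225 = 417999/5225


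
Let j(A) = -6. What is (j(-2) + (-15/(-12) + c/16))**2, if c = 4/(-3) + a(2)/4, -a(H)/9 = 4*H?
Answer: 20449/576 ≈ 35.502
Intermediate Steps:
a(H) = -36*H
c = -58/3 (c = 4/(-3) - 36*2/4 = 4*(-1/3) - 72*1/4 = -4/3 - 18 = -58/3 ≈ -19.333)
(j(-2) + (-15/(-12) + c/16))**2 = (-6 + (-15/(-12) - 58/3/16))**2 = (-6 + (-15*(-1/12) - 58/3*1/16))**2 = (-6 + (5/4 - 29/24))**2 = (-6 + 1/24)**2 = (-143/24)**2 = 20449/576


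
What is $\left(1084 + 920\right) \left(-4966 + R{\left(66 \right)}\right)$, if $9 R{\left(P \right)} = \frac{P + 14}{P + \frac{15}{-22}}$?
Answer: $- \frac{42901310024}{4311} \approx -9.9516 \cdot 10^{6}$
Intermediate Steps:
$R{\left(P \right)} = \frac{14 + P}{9 \left(- \frac{15}{22} + P\right)}$ ($R{\left(P \right)} = \frac{\left(P + 14\right) \frac{1}{P + \frac{15}{-22}}}{9} = \frac{\left(14 + P\right) \frac{1}{P + 15 \left(- \frac{1}{22}\right)}}{9} = \frac{\left(14 + P\right) \frac{1}{P - \frac{15}{22}}}{9} = \frac{\left(14 + P\right) \frac{1}{- \frac{15}{22} + P}}{9} = \frac{\frac{1}{- \frac{15}{22} + P} \left(14 + P\right)}{9} = \frac{14 + P}{9 \left(- \frac{15}{22} + P\right)}$)
$\left(1084 + 920\right) \left(-4966 + R{\left(66 \right)}\right) = \left(1084 + 920\right) \left(-4966 + \frac{22 \left(14 + 66\right)}{9 \left(-15 + 22 \cdot 66\right)}\right) = 2004 \left(-4966 + \frac{22}{9} \frac{1}{-15 + 1452} \cdot 80\right) = 2004 \left(-4966 + \frac{22}{9} \cdot \frac{1}{1437} \cdot 80\right) = 2004 \left(-4966 + \frac{1760}{12933}\right) = 2004 \left(- \frac{64223518}{12933}\right) = - \frac{42901310024}{4311}$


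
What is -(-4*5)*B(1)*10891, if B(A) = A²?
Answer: 217820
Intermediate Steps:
-(-4*5)*B(1)*10891 = --4*5*1²*10891 = -(-20*1)*10891 = -(-20)*10891 = -1*(-217820) = 217820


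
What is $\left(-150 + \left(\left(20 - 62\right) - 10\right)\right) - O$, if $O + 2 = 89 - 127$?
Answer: $-162$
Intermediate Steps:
$O = -40$ ($O = -2 + \left(89 - 127\right) = -2 - 38 = -40$)
$\left(-150 + \left(\left(20 - 62\right) - 10\right)\right) - O = \left(-150 + \left(\left(20 - 62\right) - 10\right)\right) - -40 = \left(-150 - 52\right) + 40 = -202 + 40 = -162$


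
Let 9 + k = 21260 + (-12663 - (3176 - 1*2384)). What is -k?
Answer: -7796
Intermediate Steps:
k = 7796 (k = -9 + (21260 + (-12663 - (3176 - 1*2384))) = -9 + (21260 + (-12663 - (3176 - 2384))) = -9 + (21260 + (-12663 - 1*792)) = -9 + (21260 + (-12663 - 792)) = -9 + (21260 - 13455) = -9 + 7805 = 7796)
-k = -1*7796 = -7796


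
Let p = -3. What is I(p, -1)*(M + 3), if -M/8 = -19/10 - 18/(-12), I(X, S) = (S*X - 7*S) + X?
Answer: 217/5 ≈ 43.400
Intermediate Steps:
I(X, S) = X - 7*S + S*X (I(X, S) = (-7*S + S*X) + X = X - 7*S + S*X)
M = 16/5 (M = -8*(-19/10 - 18/(-12)) = -8*(-19*⅒ - 18*(-1/12)) = -8*(-19/10 + 3/2) = -8*(-⅖) = 16/5 ≈ 3.2000)
I(p, -1)*(M + 3) = (-3 - 7*(-1) - 1*(-3))*(16/5 + 3) = (-3 + 7 + 3)*(31/5) = 7*(31/5) = 217/5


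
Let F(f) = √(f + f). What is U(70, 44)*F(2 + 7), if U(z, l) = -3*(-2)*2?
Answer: 36*√2 ≈ 50.912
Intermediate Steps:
F(f) = √2*√f (F(f) = √(2*f) = √2*√f)
U(z, l) = 12 (U(z, l) = 6*2 = 12)
U(70, 44)*F(2 + 7) = 12*(√2*√(2 + 7)) = 12*(√2*√9) = 12*(√2*3) = 12*(3*√2) = 36*√2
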